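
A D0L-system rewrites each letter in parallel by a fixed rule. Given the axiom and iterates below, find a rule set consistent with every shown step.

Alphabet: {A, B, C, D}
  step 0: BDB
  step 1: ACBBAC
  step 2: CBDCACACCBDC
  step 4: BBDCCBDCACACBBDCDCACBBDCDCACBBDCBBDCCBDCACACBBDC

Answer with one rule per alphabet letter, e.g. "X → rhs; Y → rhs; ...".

  step 1 ⇒ step 2: ACBBAC ⇒ CB·DC·AC·AC·CB·DC
    A ↦ CB
    B ↦ AC
    C ↦ DC
  step 0 ⇒ step 1: BDB ⇒ AC·BB·AC
    D ↦ BB

A->CB, B->AC, C->DC, D->BB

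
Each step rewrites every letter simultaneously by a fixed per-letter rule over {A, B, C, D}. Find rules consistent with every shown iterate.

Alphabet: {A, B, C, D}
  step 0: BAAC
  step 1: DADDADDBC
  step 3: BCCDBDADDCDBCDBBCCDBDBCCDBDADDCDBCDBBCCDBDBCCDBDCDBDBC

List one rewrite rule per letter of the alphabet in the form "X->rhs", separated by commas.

A->ADD, B->D, C->BC, D->CDB

  step 0 ⇒ step 1: BAAC ⇒ D·ADD·ADD·BC
    A ↦ ADD
    B ↦ D
    C ↦ BC
    D ↦ CDB  (constrained at step 1)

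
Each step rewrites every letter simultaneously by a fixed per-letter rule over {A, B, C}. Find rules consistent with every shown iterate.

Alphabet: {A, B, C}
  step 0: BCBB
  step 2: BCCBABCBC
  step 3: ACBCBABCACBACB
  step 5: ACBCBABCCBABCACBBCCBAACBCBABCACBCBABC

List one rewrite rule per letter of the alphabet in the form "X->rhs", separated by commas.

  step 2 ⇒ step 3: BCCBABCBC ⇒ A·CB·CB·A·BC·A·CB·A·CB
    A ↦ BC
    B ↦ A
    C ↦ CB

A->BC, B->A, C->CB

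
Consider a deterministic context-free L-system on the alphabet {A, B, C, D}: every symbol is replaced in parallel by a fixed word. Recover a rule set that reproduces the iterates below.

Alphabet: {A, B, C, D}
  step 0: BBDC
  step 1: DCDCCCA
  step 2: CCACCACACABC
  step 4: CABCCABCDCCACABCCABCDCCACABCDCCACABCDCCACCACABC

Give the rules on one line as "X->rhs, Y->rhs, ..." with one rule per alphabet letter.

A->BC, B->DC, C->CA, D->C

  step 1 ⇒ step 2: DCDCCCA ⇒ C·CA·C·CA·CA·CA·BC
    A ↦ BC
    C ↦ CA
    D ↦ C
  step 0 ⇒ step 1: BBDC ⇒ DC·DC·C·CA
    B ↦ DC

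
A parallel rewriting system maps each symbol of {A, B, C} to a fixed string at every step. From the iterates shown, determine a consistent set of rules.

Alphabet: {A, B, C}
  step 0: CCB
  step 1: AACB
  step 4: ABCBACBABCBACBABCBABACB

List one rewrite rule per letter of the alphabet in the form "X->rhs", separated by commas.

  step 0 ⇒ step 1: CCB ⇒ A·A·CB
    B ↦ CB
    C ↦ A
    A ↦ AB  (constrained at step 1)

A->AB, B->CB, C->A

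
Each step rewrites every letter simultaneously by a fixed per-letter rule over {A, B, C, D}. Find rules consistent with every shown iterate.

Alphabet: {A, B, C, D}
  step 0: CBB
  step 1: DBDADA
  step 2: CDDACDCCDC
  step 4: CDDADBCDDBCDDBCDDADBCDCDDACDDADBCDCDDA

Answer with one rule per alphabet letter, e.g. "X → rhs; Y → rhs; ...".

  step 1 ⇒ step 2: DBDADA ⇒ CD·DA·CD·C·CD·C
    A ↦ C
    B ↦ DA
    D ↦ CD
  step 0 ⇒ step 1: CBB ⇒ DB·DA·DA
    C ↦ DB

A->C, B->DA, C->DB, D->CD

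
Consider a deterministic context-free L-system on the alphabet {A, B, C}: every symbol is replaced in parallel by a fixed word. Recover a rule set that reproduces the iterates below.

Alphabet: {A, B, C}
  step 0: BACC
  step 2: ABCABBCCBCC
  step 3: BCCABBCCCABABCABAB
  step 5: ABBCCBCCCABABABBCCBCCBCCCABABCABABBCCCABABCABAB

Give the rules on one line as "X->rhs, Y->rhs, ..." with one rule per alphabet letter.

  step 2 ⇒ step 3: ABCABBCCBCC ⇒ BC·C·AB·BC·C·C·AB·AB·C·AB·AB
    A ↦ BC
    B ↦ C
    C ↦ AB

A->BC, B->C, C->AB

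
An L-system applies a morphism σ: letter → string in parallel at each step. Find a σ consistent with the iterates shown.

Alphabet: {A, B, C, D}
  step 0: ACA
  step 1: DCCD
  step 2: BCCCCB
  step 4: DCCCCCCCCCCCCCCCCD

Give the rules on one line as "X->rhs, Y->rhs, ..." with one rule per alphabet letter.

A->D, B->A, C->CC, D->B

  step 1 ⇒ step 2: DCCD ⇒ B·CC·CC·B
    C ↦ CC
    D ↦ B
  step 0 ⇒ step 1: ACA ⇒ D·CC·D
    A ↦ D
    B ↦ A  (constrained at step 2)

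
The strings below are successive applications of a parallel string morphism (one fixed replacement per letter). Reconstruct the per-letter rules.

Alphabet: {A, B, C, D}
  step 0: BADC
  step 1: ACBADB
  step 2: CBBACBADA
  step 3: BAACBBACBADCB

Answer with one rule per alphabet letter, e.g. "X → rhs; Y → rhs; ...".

  step 2 ⇒ step 3: CBBACBADA ⇒ B·A·A·CB·B·A·CB·AD·CB
    A ↦ CB
    B ↦ A
    C ↦ B
    D ↦ AD

A->CB, B->A, C->B, D->AD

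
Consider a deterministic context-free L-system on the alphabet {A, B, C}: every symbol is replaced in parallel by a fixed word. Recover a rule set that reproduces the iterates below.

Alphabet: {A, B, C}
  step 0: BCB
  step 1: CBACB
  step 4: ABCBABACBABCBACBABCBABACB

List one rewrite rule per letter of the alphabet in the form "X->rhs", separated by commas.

A->AB, B->CB, C->A

  step 0 ⇒ step 1: BCB ⇒ CB·A·CB
    B ↦ CB
    C ↦ A
    A ↦ AB  (constrained at step 1)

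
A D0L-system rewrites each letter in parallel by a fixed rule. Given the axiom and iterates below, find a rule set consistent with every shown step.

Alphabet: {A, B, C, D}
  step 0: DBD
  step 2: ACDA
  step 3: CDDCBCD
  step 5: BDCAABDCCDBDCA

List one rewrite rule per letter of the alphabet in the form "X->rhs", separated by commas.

A->CD, B->A, C->DC, D->B

  step 2 ⇒ step 3: ACDA ⇒ CD·DC·B·CD
    A ↦ CD
    C ↦ DC
    D ↦ B
    B ↦ A  (constrained at step 0)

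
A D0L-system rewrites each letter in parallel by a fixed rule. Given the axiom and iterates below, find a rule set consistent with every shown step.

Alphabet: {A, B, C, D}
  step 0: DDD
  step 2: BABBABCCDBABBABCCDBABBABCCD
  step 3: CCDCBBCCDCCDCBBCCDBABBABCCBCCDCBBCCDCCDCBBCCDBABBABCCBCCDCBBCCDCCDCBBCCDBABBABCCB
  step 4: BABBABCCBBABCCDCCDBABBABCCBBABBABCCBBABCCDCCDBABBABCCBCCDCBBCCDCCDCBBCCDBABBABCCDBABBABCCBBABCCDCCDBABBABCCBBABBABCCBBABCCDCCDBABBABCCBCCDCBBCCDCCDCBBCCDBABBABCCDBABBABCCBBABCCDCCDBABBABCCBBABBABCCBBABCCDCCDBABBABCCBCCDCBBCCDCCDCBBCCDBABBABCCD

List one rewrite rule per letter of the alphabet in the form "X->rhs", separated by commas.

A->CBB, B->CCD, C->BAB, D->CCB

  step 3 ⇒ step 4: CCDCBBCCDCCDCBBCCDBABBABCCBCCDCBBCCDCCDCBBCCDBABBABCCBCCDCBBCCDCCDCBBCCDBABBABCCB ⇒ BAB·BAB·CCB·BAB·CCD·CCD·BAB·BAB·CCB·BAB·BAB·CCB·BAB·CCD·CCD·BAB·BAB·CCB·CCD·CBB·CCD·CCD·CBB·CCD·BAB·BAB·CCD·BAB·BAB·CCB·BAB·CCD·CCD·BAB·BAB·CCB·BAB·BAB·CCB·BAB·CCD·CCD·BAB·BAB·CCB·CCD·CBB·CCD·CCD·CBB·CCD·BAB·BAB·CCD·BAB·BAB·CCB·BAB·CCD·CCD·BAB·BAB·CCB·BAB·BAB·CCB·BAB·CCD·CCD·BAB·BAB·CCB·CCD·CBB·CCD·CCD·CBB·CCD·BAB·BAB·CCD
    A ↦ CBB
    B ↦ CCD
    C ↦ BAB
    D ↦ CCB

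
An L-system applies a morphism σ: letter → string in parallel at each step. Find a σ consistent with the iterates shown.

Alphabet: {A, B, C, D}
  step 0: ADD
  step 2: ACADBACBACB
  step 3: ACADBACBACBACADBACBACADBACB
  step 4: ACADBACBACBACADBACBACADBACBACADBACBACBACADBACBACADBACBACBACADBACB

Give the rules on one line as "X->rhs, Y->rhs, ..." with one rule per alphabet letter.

  step 3 ⇒ step 4: ACADBACBACBACADBACBACADBACB ⇒ AC·ADB·AC·B·ACB·AC·ADB·ACB·AC·ADB·ACB·AC·ADB·AC·B·ACB·AC·ADB·ACB·AC·ADB·AC·B·ACB·AC·ADB·ACB
    A ↦ AC
    B ↦ ACB
    C ↦ ADB
    D ↦ B

A->AC, B->ACB, C->ADB, D->B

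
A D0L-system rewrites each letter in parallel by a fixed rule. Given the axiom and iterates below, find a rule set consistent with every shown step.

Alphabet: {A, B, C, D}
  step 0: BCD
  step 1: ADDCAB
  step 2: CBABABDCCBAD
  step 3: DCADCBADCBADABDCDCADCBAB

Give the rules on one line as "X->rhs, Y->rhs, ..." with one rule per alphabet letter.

A->CB, B->AD, C->DC, D->AB

  step 2 ⇒ step 3: CBABABDCCBAD ⇒ DC·AD·CB·AD·CB·AD·AB·DC·DC·AD·CB·AB
    A ↦ CB
    B ↦ AD
    C ↦ DC
    D ↦ AB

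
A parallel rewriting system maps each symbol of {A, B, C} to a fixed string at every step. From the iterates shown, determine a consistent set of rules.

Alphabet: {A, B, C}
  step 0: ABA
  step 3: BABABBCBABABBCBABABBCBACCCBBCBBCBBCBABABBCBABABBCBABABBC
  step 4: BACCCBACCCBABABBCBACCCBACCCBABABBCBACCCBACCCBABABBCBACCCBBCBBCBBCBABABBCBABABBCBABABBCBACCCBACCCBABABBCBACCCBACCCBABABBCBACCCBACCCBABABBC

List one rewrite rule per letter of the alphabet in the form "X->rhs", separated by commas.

  step 3 ⇒ step 4: BABABBCBABABBCBABABBCBACCCBBCBBCBBCBABABBCBABABBCBABABBC ⇒ BA·CCC·BA·CCC·BA·BA·BBC·BA·CCC·BA·CCC·BA·BA·BBC·BA·CCC·BA·CCC·BA·BA·BBC·BA·CCC·BBC·BBC·BBC·BA·BA·BBC·BA·BA·BBC·BA·BA·BBC·BA·CCC·BA·CCC·BA·BA·BBC·BA·CCC·BA·CCC·BA·BA·BBC·BA·CCC·BA·CCC·BA·BA·BBC
    A ↦ CCC
    B ↦ BA
    C ↦ BBC

A->CCC, B->BA, C->BBC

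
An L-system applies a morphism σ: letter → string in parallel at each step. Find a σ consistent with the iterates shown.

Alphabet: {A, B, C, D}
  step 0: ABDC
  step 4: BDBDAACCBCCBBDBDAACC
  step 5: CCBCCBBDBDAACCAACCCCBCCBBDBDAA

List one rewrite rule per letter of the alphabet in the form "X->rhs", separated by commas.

A->BD, B->CC, C->A, D->B

  step 4 ⇒ step 5: BDBDAACCBCCBBDBDAACC ⇒ CC·B·CC·B·BD·BD·A·A·CC·A·A·CC·CC·B·CC·B·BD·BD·A·A
    A ↦ BD
    B ↦ CC
    C ↦ A
    D ↦ B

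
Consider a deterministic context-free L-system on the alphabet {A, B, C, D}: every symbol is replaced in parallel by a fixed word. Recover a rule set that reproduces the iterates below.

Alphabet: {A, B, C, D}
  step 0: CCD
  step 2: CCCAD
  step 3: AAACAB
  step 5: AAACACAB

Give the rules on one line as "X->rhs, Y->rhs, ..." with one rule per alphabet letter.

  step 2 ⇒ step 3: CCCAD ⇒ A·A·A·C·AB
    A ↦ C
    C ↦ A
    D ↦ AB
    B ↦ AD  (constrained at step 3)

A->C, B->AD, C->A, D->AB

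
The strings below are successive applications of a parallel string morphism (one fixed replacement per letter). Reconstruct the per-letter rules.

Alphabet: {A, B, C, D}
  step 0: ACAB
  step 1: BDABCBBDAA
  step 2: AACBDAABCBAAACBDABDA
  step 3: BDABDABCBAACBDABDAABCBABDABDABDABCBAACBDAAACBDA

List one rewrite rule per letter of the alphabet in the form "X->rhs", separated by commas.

  step 2 ⇒ step 3: AACBDAABCBAAACBDABDA ⇒ BDA·BDA·BCB·A·AC·BDA·BDA·A·BCB·A·BDA·BDA·BDA·BCB·A·AC·BDA·A·AC·BDA
    A ↦ BDA
    B ↦ A
    C ↦ BCB
    D ↦ AC

A->BDA, B->A, C->BCB, D->AC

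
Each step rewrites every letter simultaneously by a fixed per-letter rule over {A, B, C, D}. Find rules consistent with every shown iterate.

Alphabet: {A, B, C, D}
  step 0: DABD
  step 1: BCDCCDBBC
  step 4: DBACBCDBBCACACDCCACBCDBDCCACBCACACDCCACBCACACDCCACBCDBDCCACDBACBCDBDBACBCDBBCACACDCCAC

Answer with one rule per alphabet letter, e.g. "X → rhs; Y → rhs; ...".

A->DCC, B->DB, C->AC, D->BC

  step 0 ⇒ step 1: DABD ⇒ BC·DCC·DB·BC
    A ↦ DCC
    B ↦ DB
    D ↦ BC
    C ↦ AC  (constrained at step 1)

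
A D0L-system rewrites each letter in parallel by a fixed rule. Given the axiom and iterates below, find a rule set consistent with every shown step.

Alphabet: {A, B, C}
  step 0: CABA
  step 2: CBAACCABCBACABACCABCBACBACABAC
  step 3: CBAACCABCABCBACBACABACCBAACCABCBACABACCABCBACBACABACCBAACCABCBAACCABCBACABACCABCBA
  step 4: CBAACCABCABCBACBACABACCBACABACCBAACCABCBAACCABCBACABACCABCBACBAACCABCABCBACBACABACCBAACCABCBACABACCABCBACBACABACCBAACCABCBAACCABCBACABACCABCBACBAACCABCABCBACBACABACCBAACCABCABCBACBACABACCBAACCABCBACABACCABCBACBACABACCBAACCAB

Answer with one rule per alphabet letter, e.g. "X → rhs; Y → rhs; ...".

  step 3 ⇒ step 4: CBAACCABCABCBACBACABACCBAACCABCBACABACCABCBACBACABACCBAACCABCBAACCABCBACABACCABCBA ⇒ CBA·AC·CAB·CAB·CBA·CBA·CAB·AC·CBA·CAB·AC·CBA·AC·CAB·CBA·AC·CAB·CBA·CAB·AC·CAB·CBA·CBA·AC·CAB·CAB·CBA·CBA·CAB·AC·CBA·AC·CAB·CBA·CAB·AC·CAB·CBA·CBA·CAB·AC·CBA·AC·CAB·CBA·AC·CAB·CBA·CAB·AC·CAB·CBA·CBA·AC·CAB·CAB·CBA·CBA·CAB·AC·CBA·AC·CAB·CAB·CBA·CBA·CAB·AC·CBA·AC·CAB·CBA·CAB·AC·CAB·CBA·CBA·CAB·AC·CBA·AC·CAB
    A ↦ CAB
    B ↦ AC
    C ↦ CBA

A->CAB, B->AC, C->CBA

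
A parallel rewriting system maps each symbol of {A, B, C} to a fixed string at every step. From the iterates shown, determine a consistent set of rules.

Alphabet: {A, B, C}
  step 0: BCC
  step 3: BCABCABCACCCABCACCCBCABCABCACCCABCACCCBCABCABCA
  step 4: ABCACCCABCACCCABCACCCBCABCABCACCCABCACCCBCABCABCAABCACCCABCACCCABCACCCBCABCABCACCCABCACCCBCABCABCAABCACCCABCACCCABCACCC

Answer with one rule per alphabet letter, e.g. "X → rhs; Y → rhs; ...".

  step 3 ⇒ step 4: BCABCABCACCCABCACCCBCABCABCACCCABCACCCBCABCABCA ⇒ A·BCA·CCC·A·BCA·CCC·A·BCA·CCC·BCA·BCA·BCA·CCC·A·BCA·CCC·BCA·BCA·BCA·A·BCA·CCC·A·BCA·CCC·A·BCA·CCC·BCA·BCA·BCA·CCC·A·BCA·CCC·BCA·BCA·BCA·A·BCA·CCC·A·BCA·CCC·A·BCA·CCC
    A ↦ CCC
    B ↦ A
    C ↦ BCA

A->CCC, B->A, C->BCA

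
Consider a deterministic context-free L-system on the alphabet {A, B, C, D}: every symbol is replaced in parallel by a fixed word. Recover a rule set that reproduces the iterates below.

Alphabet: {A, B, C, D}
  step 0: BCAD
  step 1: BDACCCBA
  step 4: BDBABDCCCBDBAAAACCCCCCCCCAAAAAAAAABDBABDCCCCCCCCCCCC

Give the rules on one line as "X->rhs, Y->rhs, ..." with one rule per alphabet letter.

  step 0 ⇒ step 1: BCAD ⇒ BD·A·CCC·BA
    A ↦ CCC
    B ↦ BD
    C ↦ A
    D ↦ BA

A->CCC, B->BD, C->A, D->BA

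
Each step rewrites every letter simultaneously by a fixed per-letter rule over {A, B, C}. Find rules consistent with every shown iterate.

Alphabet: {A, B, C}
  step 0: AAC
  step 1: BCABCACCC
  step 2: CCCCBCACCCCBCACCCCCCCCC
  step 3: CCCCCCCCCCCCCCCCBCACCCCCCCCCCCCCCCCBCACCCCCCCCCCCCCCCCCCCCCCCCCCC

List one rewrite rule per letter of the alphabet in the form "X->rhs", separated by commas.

A->BCA, B->C, C->CCC

  step 2 ⇒ step 3: CCCCBCACCCCBCACCCCCCCCC ⇒ CCC·CCC·CCC·CCC·C·CCC·BCA·CCC·CCC·CCC·CCC·C·CCC·BCA·CCC·CCC·CCC·CCC·CCC·CCC·CCC·CCC·CCC
    A ↦ BCA
    B ↦ C
    C ↦ CCC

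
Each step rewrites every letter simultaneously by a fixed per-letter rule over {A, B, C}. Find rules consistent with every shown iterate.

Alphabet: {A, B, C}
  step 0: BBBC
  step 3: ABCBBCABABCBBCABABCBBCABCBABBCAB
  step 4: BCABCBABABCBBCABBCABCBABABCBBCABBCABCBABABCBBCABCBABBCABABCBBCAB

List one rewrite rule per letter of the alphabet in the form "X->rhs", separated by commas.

  step 3 ⇒ step 4: ABCBBCABABCBBCABABCBBCABCBABBCAB ⇒ BC·AB·CB·AB·AB·CB·BC·AB·BC·AB·CB·AB·AB·CB·BC·AB·BC·AB·CB·AB·AB·CB·BC·AB·CB·AB·BC·AB·AB·CB·BC·AB
    A ↦ BC
    B ↦ AB
    C ↦ CB

A->BC, B->AB, C->CB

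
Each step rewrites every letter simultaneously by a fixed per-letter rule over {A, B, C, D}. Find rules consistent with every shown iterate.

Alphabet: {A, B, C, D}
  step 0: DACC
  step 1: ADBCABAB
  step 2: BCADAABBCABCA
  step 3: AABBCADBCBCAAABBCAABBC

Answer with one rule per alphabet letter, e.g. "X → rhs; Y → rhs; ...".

  step 2 ⇒ step 3: BCADAABBCABCA ⇒ A·AB·BC·AD·BC·BC·A·A·AB·BC·A·AB·BC
    A ↦ BC
    B ↦ A
    C ↦ AB
    D ↦ AD

A->BC, B->A, C->AB, D->AD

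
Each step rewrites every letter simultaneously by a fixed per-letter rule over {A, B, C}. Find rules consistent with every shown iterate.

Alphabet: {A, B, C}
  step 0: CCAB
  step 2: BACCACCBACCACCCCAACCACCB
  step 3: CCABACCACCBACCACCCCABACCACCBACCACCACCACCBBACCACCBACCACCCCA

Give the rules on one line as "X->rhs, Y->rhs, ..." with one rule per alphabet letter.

  step 2 ⇒ step 3: BACCACCBACCACCCCAACCACCB ⇒ CCA·B·ACC·ACC·B·ACC·ACC·CCA·B·ACC·ACC·B·ACC·ACC·ACC·ACC·B·B·ACC·ACC·B·ACC·ACC·CCA
    A ↦ B
    B ↦ CCA
    C ↦ ACC

A->B, B->CCA, C->ACC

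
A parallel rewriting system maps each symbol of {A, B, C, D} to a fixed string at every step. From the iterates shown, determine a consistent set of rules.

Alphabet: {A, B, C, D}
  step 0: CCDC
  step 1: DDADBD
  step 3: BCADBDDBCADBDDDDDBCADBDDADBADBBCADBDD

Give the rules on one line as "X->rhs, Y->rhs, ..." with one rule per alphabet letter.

A->BC, B->DD, C->D, D->ADB

  step 0 ⇒ step 1: CCDC ⇒ D·D·ADB·D
    C ↦ D
    D ↦ ADB
    A ↦ BC  (constrained at step 1)
    B ↦ DD  (constrained at step 1)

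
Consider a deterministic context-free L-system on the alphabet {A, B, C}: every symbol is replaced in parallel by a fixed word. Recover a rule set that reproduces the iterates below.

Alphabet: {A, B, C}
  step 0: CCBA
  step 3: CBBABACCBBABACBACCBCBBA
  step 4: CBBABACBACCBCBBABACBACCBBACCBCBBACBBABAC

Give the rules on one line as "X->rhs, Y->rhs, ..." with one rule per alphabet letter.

  step 3 ⇒ step 4: CBBABACCBBABACBACCBCBBA ⇒ CB·BA·BA·C·BA·C·CB·CB·BA·BA·C·BA·C·CB·BA·C·CB·CB·BA·CB·BA·BA·C
    A ↦ C
    B ↦ BA
    C ↦ CB

A->C, B->BA, C->CB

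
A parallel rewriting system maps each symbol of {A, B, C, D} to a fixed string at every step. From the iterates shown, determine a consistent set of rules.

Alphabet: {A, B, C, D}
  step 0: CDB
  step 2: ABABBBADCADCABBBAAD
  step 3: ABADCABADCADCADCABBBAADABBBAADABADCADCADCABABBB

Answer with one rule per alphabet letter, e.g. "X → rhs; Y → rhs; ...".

A->AB, B->ADC, C->AAD, D->BB

  step 2 ⇒ step 3: ABABBBADCADCABBBAAD ⇒ AB·ADC·AB·ADC·ADC·ADC·AB·BB·AAD·AB·BB·AAD·AB·ADC·ADC·ADC·AB·AB·BB
    A ↦ AB
    B ↦ ADC
    C ↦ AAD
    D ↦ BB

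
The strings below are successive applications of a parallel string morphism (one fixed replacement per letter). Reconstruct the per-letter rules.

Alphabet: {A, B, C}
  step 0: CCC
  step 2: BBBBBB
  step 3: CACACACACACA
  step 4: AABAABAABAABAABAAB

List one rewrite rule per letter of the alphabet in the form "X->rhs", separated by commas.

A->B, B->CA, C->AA

  step 3 ⇒ step 4: CACACACACACA ⇒ AA·B·AA·B·AA·B·AA·B·AA·B·AA·B
    A ↦ B
    C ↦ AA
  step 2 ⇒ step 3: BBBBBB ⇒ CA·CA·CA·CA·CA·CA
    B ↦ CA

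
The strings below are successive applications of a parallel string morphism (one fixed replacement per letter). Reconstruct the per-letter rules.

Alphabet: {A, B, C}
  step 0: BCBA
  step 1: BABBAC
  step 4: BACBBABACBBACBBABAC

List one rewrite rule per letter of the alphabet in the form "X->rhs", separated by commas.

  step 0 ⇒ step 1: BCBA ⇒ BA·B·BA·C
    A ↦ C
    B ↦ BA
    C ↦ B

A->C, B->BA, C->B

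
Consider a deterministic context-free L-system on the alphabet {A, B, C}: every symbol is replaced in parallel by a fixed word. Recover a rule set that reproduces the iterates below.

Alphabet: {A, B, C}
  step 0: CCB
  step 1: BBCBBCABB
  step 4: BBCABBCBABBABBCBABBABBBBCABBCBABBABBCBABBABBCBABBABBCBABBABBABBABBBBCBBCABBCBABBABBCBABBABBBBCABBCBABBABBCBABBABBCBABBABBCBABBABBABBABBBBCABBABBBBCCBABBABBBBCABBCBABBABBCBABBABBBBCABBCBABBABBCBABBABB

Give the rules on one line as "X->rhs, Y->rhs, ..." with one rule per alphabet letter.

  step 0 ⇒ step 1: CCB ⇒ BBC·BBC·ABB
    B ↦ ABB
    C ↦ BBC
    A ↦ CB  (constrained at step 1)

A->CB, B->ABB, C->BBC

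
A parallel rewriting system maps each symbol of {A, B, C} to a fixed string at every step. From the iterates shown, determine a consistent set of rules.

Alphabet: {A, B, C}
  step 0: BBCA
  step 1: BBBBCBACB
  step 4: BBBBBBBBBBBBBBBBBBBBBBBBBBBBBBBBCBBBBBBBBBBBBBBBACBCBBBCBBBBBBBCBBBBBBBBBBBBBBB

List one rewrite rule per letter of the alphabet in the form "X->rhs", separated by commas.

A->ACB, B->BB, C->CB

  step 0 ⇒ step 1: BBCA ⇒ BB·BB·CB·ACB
    A ↦ ACB
    B ↦ BB
    C ↦ CB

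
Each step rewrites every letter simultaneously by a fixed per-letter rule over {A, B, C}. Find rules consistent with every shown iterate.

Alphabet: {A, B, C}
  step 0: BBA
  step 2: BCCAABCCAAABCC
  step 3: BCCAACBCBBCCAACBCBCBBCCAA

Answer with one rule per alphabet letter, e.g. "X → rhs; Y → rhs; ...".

A->CB, B->BCC, C->A

  step 2 ⇒ step 3: BCCAABCCAAABCC ⇒ BCC·A·A·CB·CB·BCC·A·A·CB·CB·CB·BCC·A·A
    A ↦ CB
    B ↦ BCC
    C ↦ A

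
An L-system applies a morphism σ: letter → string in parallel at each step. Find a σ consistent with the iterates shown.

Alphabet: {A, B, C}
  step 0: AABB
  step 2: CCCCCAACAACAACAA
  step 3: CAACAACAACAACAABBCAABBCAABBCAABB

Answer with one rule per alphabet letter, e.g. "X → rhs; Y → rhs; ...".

  step 2 ⇒ step 3: CCCCCAACAACAACAA ⇒ CAA·CAA·CAA·CAA·CAA·B·B·CAA·B·B·CAA·B·B·CAA·B·B
    A ↦ B
    C ↦ CAA
    B ↦ CC  (constrained at step 0)

A->B, B->CC, C->CAA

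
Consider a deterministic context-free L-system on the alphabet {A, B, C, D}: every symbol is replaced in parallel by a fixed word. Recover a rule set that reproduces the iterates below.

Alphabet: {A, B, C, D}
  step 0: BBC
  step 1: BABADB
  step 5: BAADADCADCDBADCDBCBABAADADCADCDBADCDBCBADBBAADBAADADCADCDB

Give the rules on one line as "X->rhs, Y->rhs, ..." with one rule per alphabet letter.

A->AD, B->BA, C->DB, D->C

  step 0 ⇒ step 1: BBC ⇒ BA·BA·DB
    B ↦ BA
    C ↦ DB
    A ↦ AD  (constrained at step 1)
    D ↦ C  (constrained at step 1)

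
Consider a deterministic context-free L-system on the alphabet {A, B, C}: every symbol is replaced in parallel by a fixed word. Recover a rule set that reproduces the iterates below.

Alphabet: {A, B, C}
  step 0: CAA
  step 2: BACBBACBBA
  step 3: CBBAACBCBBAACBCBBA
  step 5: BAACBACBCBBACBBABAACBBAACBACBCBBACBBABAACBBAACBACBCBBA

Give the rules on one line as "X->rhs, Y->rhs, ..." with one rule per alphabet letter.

  step 2 ⇒ step 3: BACBBACBBA ⇒ CB·BA·A·CB·CB·BA·A·CB·CB·BA
    A ↦ BA
    B ↦ CB
    C ↦ A

A->BA, B->CB, C->A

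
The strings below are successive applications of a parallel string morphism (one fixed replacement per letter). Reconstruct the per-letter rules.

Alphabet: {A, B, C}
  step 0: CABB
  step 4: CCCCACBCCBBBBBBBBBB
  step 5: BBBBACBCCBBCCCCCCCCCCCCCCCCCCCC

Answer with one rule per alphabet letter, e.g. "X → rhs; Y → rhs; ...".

A->AC, B->CC, C->B

  step 4 ⇒ step 5: CCCCACBCCBBBBBBBBBB ⇒ B·B·B·B·AC·B·CC·B·B·CC·CC·CC·CC·CC·CC·CC·CC·CC·CC
    A ↦ AC
    B ↦ CC
    C ↦ B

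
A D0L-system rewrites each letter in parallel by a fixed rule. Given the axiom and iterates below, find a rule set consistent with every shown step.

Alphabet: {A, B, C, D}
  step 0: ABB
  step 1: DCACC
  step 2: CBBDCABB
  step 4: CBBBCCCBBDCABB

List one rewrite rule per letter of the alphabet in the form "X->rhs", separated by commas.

A->DCA, B->C, C->B, D->CB

  step 1 ⇒ step 2: DCACC ⇒ CB·B·DCA·B·B
    A ↦ DCA
    C ↦ B
    D ↦ CB
  step 0 ⇒ step 1: ABB ⇒ DCA·C·C
    B ↦ C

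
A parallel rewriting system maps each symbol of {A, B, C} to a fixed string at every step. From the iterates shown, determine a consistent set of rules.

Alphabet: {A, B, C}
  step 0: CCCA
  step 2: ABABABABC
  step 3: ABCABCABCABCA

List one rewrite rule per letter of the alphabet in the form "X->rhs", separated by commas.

A->AB, B->C, C->A

  step 2 ⇒ step 3: ABABABABC ⇒ AB·C·AB·C·AB·C·AB·C·A
    A ↦ AB
    B ↦ C
    C ↦ A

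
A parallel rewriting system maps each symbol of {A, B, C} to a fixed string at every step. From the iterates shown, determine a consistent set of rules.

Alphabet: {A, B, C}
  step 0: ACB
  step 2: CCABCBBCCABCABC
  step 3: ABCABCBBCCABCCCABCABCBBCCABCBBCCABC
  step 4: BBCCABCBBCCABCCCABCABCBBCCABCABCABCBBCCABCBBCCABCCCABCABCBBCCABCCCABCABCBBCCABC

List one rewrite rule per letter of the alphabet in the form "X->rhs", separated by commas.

A->BBC, B->C, C->ABC

  step 3 ⇒ step 4: ABCABCBBCCABCCCABCABCBBCCABCBBCCABC ⇒ BBC·C·ABC·BBC·C·ABC·C·C·ABC·ABC·BBC·C·ABC·ABC·ABC·BBC·C·ABC·BBC·C·ABC·C·C·ABC·ABC·BBC·C·ABC·C·C·ABC·ABC·BBC·C·ABC
    A ↦ BBC
    B ↦ C
    C ↦ ABC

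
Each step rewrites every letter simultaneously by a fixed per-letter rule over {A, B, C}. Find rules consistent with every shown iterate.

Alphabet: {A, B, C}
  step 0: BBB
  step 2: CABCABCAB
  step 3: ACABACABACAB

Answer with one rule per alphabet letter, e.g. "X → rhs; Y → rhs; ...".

A->C, B->AB, C->A

  step 2 ⇒ step 3: CABCABCAB ⇒ A·C·AB·A·C·AB·A·C·AB
    A ↦ C
    B ↦ AB
    C ↦ A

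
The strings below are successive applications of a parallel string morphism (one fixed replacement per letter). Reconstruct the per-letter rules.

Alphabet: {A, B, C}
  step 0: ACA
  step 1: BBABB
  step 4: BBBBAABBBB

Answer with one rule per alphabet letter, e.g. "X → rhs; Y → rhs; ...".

  step 0 ⇒ step 1: ACA ⇒ BB·A·BB
    A ↦ BB
    C ↦ A
    B ↦ C  (constrained at step 1)

A->BB, B->C, C->A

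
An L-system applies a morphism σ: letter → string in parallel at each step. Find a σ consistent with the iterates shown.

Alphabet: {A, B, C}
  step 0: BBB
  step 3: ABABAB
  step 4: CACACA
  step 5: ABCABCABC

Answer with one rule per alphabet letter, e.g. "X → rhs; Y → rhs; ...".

  step 4 ⇒ step 5: CACACA ⇒ AB·C·AB·C·AB·C
    A ↦ C
    C ↦ AB
  step 3 ⇒ step 4: ABABAB ⇒ C·A·C·A·C·A
    B ↦ A

A->C, B->A, C->AB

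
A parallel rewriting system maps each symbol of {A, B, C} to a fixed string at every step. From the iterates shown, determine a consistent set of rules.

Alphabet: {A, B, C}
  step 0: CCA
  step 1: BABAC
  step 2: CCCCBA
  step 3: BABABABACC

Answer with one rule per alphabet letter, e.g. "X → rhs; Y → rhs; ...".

  step 2 ⇒ step 3: CCCCBA ⇒ BA·BA·BA·BA·C·C
    A ↦ C
    B ↦ C
    C ↦ BA

A->C, B->C, C->BA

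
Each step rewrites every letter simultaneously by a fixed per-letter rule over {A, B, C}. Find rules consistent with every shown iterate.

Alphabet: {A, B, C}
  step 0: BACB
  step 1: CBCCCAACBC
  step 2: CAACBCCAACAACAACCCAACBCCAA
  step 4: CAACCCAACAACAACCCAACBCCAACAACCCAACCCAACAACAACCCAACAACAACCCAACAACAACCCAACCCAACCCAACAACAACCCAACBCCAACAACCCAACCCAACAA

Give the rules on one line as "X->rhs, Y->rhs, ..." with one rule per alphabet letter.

A->C, B->CBC, C->CAA

  step 1 ⇒ step 2: CBCCCAACBC ⇒ CAA·CBC·CAA·CAA·CAA·C·C·CAA·CBC·CAA
    A ↦ C
    B ↦ CBC
    C ↦ CAA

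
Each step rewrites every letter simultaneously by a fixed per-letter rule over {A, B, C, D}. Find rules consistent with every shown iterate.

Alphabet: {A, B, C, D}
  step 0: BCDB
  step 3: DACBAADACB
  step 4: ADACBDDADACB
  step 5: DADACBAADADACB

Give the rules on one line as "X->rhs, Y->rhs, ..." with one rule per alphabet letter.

A->D, B->CB, C->A, D->A

  step 4 ⇒ step 5: ADACBDDADACB ⇒ D·A·D·A·CB·A·A·D·A·D·A·CB
    A ↦ D
    B ↦ CB
    C ↦ A
    D ↦ A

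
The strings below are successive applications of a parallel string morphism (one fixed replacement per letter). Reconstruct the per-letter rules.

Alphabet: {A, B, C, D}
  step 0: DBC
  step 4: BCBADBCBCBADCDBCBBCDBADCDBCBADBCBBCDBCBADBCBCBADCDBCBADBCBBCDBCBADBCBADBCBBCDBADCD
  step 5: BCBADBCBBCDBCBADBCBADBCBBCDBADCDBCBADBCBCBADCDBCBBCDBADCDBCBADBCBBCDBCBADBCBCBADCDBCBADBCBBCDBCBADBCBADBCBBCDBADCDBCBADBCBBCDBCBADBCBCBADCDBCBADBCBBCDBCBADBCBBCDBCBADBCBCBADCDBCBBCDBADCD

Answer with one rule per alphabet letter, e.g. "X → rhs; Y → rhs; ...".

A->BB, B->BC, C->BAD, D->CD

  step 4 ⇒ step 5: BCBADBCBCBADCDBCBBCDBADCDBCBADBCBBCDBCBADBCBCBADCDBCBADBCBBCDBCBADBCBADBCBBCDBADCD ⇒ BC·BAD·BC·BB·CD·BC·BAD·BC·BAD·BC·BB·CD·BAD·CD·BC·BAD·BC·BC·BAD·CD·BC·BB·CD·BAD·CD·BC·BAD·BC·BB·CD·BC·BAD·BC·BC·BAD·CD·BC·BAD·BC·BB·CD·BC·BAD·BC·BAD·BC·BB·CD·BAD·CD·BC·BAD·BC·BB·CD·BC·BAD·BC·BC·BAD·CD·BC·BAD·BC·BB·CD·BC·BAD·BC·BB·CD·BC·BAD·BC·BC·BAD·CD·BC·BB·CD·BAD·CD
    A ↦ BB
    B ↦ BC
    C ↦ BAD
    D ↦ CD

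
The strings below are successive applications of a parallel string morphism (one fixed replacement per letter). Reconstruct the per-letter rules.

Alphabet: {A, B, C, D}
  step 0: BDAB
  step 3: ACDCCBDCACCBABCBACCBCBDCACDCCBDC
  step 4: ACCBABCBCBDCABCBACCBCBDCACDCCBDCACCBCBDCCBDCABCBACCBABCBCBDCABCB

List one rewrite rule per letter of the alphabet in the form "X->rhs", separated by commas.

  step 3 ⇒ step 4: ACDCCBDCACCBABCBACCBCBDCACDCCBDC ⇒ AC·CB·AB·CB·CB·DC·AB·CB·AC·CB·CB·DC·AC·DC·CB·DC·AC·CB·CB·DC·CB·DC·AB·CB·AC·CB·AB·CB·CB·DC·AB·CB
    A ↦ AC
    B ↦ DC
    C ↦ CB
    D ↦ AB

A->AC, B->DC, C->CB, D->AB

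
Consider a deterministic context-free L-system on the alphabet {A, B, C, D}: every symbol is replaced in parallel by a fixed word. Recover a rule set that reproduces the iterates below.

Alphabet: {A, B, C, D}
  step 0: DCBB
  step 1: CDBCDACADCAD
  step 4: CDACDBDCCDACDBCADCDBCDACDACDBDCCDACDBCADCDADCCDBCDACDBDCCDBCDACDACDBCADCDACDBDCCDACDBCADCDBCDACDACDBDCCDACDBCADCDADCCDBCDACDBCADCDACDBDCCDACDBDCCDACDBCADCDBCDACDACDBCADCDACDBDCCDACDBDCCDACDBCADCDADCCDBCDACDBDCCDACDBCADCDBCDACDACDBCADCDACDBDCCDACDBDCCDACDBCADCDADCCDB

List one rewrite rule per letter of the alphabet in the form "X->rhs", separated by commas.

  step 0 ⇒ step 1: DCBB ⇒ CDB·CDA·CAD·CAD
    B ↦ CAD
    C ↦ CDA
    D ↦ CDB
    A ↦ DC  (constrained at step 1)

A->DC, B->CAD, C->CDA, D->CDB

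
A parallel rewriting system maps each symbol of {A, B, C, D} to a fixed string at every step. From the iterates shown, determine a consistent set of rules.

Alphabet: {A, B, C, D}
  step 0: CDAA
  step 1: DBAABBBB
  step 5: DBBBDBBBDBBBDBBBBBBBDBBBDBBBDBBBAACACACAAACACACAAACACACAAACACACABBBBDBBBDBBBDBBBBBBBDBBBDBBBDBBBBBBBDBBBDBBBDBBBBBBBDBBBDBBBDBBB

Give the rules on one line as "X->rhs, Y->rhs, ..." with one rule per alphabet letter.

  step 0 ⇒ step 1: CDAA ⇒ DB·AA·BB·BB
    A ↦ BB
    C ↦ DB
    D ↦ AA
    B ↦ CA  (constrained at step 1)

A->BB, B->CA, C->DB, D->AA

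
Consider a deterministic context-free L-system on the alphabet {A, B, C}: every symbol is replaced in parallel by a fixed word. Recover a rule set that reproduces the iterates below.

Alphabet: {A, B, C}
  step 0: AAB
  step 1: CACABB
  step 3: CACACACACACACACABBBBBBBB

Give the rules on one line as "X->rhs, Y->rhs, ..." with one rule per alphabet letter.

A->CA, B->BB, C->CA

  step 0 ⇒ step 1: AAB ⇒ CA·CA·BB
    A ↦ CA
    B ↦ BB
    C ↦ CA  (constrained at step 1)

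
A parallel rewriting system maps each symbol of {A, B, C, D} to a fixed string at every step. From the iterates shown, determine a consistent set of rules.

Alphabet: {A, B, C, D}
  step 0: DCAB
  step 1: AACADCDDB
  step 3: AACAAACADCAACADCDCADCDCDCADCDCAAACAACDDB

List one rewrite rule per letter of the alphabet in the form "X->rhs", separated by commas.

A->DC, B->DDB, C->A, D->AAC

  step 0 ⇒ step 1: DCAB ⇒ AAC·A·DC·DDB
    A ↦ DC
    B ↦ DDB
    C ↦ A
    D ↦ AAC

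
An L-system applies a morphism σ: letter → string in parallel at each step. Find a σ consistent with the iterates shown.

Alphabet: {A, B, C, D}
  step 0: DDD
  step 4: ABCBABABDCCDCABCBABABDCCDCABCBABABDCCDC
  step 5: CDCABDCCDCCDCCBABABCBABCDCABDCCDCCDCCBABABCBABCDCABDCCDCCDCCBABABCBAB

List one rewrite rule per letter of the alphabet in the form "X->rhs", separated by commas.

  step 4 ⇒ step 5: ABCBABABDCCDCABCBABABDCCDCABCBABABDCCDC ⇒ C·DC·AB·DC·C·DC·C·DC·CB·AB·AB·CB·AB·C·DC·AB·DC·C·DC·C·DC·CB·AB·AB·CB·AB·C·DC·AB·DC·C·DC·C·DC·CB·AB·AB·CB·AB
    A ↦ C
    B ↦ DC
    C ↦ AB
    D ↦ CB

A->C, B->DC, C->AB, D->CB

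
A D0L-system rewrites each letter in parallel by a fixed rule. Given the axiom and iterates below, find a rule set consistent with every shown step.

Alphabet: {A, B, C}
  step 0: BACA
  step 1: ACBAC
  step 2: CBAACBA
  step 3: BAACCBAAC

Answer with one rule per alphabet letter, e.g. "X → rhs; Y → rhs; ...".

A->C, B->A, C->BA

  step 2 ⇒ step 3: CBAACBA ⇒ BA·A·C·C·BA·A·C
    A ↦ C
    B ↦ A
    C ↦ BA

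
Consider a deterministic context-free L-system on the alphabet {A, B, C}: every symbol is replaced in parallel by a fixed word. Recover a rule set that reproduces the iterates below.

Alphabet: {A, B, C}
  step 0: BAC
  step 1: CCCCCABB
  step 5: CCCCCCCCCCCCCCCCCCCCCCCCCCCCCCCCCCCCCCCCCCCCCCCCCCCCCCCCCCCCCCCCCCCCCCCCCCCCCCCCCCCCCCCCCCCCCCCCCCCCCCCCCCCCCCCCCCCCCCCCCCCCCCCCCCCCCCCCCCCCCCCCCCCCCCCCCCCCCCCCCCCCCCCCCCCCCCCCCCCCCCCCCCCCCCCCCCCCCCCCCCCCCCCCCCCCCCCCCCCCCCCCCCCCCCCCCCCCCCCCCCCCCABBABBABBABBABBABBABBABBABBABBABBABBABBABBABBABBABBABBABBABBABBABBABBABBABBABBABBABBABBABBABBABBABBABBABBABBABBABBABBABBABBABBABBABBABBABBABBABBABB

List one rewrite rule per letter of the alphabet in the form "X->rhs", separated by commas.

A->CCC, B->CC, C->ABB

  step 0 ⇒ step 1: BAC ⇒ CC·CCC·ABB
    A ↦ CCC
    B ↦ CC
    C ↦ ABB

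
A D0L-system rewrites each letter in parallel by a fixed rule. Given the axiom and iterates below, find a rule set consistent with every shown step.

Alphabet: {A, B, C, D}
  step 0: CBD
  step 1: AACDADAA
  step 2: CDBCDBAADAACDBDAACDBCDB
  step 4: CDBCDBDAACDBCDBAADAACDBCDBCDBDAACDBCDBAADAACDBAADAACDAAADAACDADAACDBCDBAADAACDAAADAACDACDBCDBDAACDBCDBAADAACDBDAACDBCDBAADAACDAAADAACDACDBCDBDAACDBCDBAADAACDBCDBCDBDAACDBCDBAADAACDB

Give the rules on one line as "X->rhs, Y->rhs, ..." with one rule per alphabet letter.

  step 1 ⇒ step 2: AACDADAA ⇒ CDB·CDB·AA·DAA·CDB·DAA·CDB·CDB
    A ↦ CDB
    C ↦ AA
    D ↦ DAA
  step 0 ⇒ step 1: CBD ⇒ AA·CDA·DAA
    B ↦ CDA

A->CDB, B->CDA, C->AA, D->DAA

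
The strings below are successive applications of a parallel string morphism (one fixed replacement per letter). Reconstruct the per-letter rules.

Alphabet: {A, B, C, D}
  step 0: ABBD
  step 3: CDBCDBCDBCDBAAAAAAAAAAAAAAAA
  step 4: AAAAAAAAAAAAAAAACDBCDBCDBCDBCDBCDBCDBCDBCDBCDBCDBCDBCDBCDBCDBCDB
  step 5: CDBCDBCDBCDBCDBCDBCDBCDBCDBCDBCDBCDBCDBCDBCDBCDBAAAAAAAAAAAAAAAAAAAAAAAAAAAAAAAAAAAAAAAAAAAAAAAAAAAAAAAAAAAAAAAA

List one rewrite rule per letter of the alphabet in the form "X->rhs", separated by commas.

  step 4 ⇒ step 5: AAAAAAAAAAAAAAAACDBCDBCDBCDBCDBCDBCDBCDBCDBCDBCDBCDBCDBCDBCDBCDB ⇒ CDB·CDB·CDB·CDB·CDB·CDB·CDB·CDB·CDB·CDB·CDB·CDB·CDB·CDB·CDB·CDB·A·AA·A·A·AA·A·A·AA·A·A·AA·A·A·AA·A·A·AA·A·A·AA·A·A·AA·A·A·AA·A·A·AA·A·A·AA·A·A·AA·A·A·AA·A·A·AA·A·A·AA·A·A·AA·A
    A ↦ CDB
    B ↦ A
    C ↦ A
    D ↦ AA

A->CDB, B->A, C->A, D->AA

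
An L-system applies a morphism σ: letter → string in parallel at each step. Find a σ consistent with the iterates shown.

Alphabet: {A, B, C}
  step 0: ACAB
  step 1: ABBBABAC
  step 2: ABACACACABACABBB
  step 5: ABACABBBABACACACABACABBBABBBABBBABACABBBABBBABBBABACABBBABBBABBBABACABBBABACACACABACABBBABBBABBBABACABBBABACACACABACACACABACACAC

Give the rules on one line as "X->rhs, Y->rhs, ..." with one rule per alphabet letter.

  step 1 ⇒ step 2: ABBBABAC ⇒ AB·AC·AC·AC·AB·AC·AB·BB
    A ↦ AB
    B ↦ AC
    C ↦ BB

A->AB, B->AC, C->BB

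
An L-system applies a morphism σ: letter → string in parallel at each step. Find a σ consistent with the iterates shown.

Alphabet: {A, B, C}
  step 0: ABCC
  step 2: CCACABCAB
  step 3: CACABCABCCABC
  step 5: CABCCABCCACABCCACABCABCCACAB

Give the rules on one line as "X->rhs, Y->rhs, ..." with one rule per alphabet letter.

A->B, B->C, C->CA

  step 2 ⇒ step 3: CCACABCAB ⇒ CA·CA·B·CA·B·C·CA·B·C
    A ↦ B
    B ↦ C
    C ↦ CA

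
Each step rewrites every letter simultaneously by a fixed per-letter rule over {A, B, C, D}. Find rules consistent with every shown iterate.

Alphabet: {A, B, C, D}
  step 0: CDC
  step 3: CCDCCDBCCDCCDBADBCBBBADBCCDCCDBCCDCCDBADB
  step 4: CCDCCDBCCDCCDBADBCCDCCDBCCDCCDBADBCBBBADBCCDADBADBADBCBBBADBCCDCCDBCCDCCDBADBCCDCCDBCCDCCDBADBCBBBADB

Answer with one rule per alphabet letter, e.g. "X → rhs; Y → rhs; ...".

  step 3 ⇒ step 4: CCDCCDBCCDCCDBADBCBBBADBCCDCCDBCCDCCDBADB ⇒ CCD·CCD·B·CCD·CCD·B·ADB·CCD·CCD·B·CCD·CCD·B·ADB·CBB·B·ADB·CCD·ADB·ADB·ADB·CBB·B·ADB·CCD·CCD·B·CCD·CCD·B·ADB·CCD·CCD·B·CCD·CCD·B·ADB·CBB·B·ADB
    A ↦ CBB
    B ↦ ADB
    C ↦ CCD
    D ↦ B

A->CBB, B->ADB, C->CCD, D->B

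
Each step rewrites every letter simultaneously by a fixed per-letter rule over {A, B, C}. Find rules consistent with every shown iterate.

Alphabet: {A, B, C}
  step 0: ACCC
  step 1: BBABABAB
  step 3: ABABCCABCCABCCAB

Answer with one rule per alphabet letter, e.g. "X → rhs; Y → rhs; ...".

  step 0 ⇒ step 1: ACCC ⇒ BB·AB·AB·AB
    A ↦ BB
    C ↦ AB
    B ↦ C  (constrained at step 1)

A->BB, B->C, C->AB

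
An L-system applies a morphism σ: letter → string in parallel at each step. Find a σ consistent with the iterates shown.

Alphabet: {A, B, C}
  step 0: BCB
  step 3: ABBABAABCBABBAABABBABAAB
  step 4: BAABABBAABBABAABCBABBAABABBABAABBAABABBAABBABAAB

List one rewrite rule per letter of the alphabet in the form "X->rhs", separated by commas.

A->BA, B->AB, C->CB

  step 3 ⇒ step 4: ABBABAABCBABBAABABBABAAB ⇒ BA·AB·AB·BA·AB·BA·BA·AB·CB·AB·BA·AB·AB·BA·BA·AB·BA·AB·AB·BA·AB·BA·BA·AB
    A ↦ BA
    B ↦ AB
    C ↦ CB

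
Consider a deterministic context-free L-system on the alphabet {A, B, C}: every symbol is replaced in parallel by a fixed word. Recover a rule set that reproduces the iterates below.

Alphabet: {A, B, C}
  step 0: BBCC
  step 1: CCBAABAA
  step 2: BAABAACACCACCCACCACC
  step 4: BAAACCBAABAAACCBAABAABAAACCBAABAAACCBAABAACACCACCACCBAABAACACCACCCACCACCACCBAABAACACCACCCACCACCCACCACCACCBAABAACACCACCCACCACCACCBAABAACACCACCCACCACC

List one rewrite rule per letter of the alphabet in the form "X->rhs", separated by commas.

  step 1 ⇒ step 2: CCBAABAA ⇒ BAA·BAA·C·ACC·ACC·C·ACC·ACC
    A ↦ ACC
    B ↦ C
    C ↦ BAA

A->ACC, B->C, C->BAA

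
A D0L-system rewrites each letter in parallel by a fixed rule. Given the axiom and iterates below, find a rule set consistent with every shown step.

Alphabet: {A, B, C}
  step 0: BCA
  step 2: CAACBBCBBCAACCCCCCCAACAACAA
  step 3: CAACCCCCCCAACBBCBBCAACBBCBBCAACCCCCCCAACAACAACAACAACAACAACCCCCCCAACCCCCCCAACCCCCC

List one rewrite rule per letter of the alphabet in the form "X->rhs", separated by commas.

A->CCC, B->CBB, C->CAA

  step 2 ⇒ step 3: CAACBBCBBCAACCCCCCCAACAACAA ⇒ CAA·CCC·CCC·CAA·CBB·CBB·CAA·CBB·CBB·CAA·CCC·CCC·CAA·CAA·CAA·CAA·CAA·CAA·CAA·CCC·CCC·CAA·CCC·CCC·CAA·CCC·CCC
    A ↦ CCC
    B ↦ CBB
    C ↦ CAA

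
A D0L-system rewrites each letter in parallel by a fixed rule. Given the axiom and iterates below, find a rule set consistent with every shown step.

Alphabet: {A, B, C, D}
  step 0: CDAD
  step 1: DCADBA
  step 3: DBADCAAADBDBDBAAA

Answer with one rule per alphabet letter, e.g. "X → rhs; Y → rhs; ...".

  step 0 ⇒ step 1: CDAD ⇒ DC·A·DB·A
    A ↦ DB
    C ↦ DC
    D ↦ A
    B ↦ AA  (constrained at step 1)

A->DB, B->AA, C->DC, D->A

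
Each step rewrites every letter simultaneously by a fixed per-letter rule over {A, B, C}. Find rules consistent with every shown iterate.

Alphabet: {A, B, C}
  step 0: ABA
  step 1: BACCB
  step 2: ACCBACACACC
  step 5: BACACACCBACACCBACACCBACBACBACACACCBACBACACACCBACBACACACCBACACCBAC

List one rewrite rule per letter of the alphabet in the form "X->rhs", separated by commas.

A->B, B->ACC, C->AC

  step 1 ⇒ step 2: BACCB ⇒ ACC·B·AC·AC·ACC
    A ↦ B
    B ↦ ACC
    C ↦ AC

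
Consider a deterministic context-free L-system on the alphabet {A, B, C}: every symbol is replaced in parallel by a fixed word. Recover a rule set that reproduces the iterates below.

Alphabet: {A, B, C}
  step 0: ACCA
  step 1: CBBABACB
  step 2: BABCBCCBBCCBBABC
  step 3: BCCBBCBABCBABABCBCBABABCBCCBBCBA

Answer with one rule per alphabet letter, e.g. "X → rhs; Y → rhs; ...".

  step 2 ⇒ step 3: BABCBCCBBCCBBABC ⇒ BC·CB·BC·BA·BC·BA·BA·BC·BC·BA·BA·BC·BC·CB·BC·BA
    A ↦ CB
    B ↦ BC
    C ↦ BA

A->CB, B->BC, C->BA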